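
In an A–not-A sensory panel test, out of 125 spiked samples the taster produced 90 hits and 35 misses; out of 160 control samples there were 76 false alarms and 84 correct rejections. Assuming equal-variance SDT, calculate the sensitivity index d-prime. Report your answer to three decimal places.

d-prime = 0.646

H = 90/125 = 0.7200
FA = 76/160 = 0.4750
z(H) = z(0.7200) = 0.5828
z(FA) = z(0.4750) = -0.0627
d' = z(H) − z(FA) = 0.5828 − (-0.0627) = 0.6455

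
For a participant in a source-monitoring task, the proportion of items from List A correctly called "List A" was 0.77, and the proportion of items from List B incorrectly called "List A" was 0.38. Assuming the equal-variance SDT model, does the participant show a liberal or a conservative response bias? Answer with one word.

z(H) = 0.739, z(FA) = -0.305
c = −½·(z(H) + z(FA)) = -0.217
c < 0 → liberal criterion (biased toward responding “yes”).

liberal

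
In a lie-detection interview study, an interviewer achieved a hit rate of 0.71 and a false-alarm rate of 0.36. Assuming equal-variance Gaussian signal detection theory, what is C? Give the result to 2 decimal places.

z(0.71) = 0.5534, z(0.36) = -0.3585
c = −½·[z(H) + z(FA)] = −0.5 × (0.5534 + (-0.3585)) = -0.09745
c < 0: the interviewer has a liberal response bias.

C = -0.10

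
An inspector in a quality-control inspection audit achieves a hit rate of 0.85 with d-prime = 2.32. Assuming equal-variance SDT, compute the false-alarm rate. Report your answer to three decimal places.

false-alarm rate = 0.100

z(hit rate) = z(0.85) = 1.0364
z(FA) = z(H) − d' = 1.0364 − 2.32 = -1.2836
false-alarm rate = Φ(-1.2836) = 0.0996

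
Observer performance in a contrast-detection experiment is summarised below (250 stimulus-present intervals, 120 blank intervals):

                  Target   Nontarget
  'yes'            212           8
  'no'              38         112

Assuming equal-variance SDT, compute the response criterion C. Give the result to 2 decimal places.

H = 212/250 = 0.8480
FA = 8/120 = 0.0667
z(H) = 1.0279
z(FA) = -1.5008
c = −½·[z(H) + z(FA)] = −0.5 × (1.0279 + (-1.5008)) = 0.23645
c > 0: the observer has a conservative response bias.

C = 0.24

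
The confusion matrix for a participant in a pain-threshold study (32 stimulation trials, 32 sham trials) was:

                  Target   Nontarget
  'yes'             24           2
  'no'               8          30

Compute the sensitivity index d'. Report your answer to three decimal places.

H = 24/32 = 0.7500
FA = 2/32 = 0.0625
z(H) = z(0.7500) = 0.6745
z(FA) = z(0.0625) = -1.5341
d' = z(H) − z(FA) = 0.6745 − (-1.5341) = 2.2086

d' = 2.209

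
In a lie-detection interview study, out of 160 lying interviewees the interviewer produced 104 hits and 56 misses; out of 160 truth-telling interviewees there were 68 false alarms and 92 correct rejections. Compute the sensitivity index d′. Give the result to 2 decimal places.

d′ = 0.57

H = 104/160 = 0.6500
FA = 68/160 = 0.4250
z(H) = z(0.6500) = 0.3853
z(FA) = z(0.4250) = -0.1891
d' = z(H) − z(FA) = 0.3853 − (-0.1891) = 0.5744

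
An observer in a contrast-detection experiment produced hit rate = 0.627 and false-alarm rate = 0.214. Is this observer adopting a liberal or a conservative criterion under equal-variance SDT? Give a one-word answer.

z(H) = 0.324, z(FA) = -0.793
c = −½·(z(H) + z(FA)) = 0.2345
c > 0 → conservative criterion (biased toward responding “no”).

conservative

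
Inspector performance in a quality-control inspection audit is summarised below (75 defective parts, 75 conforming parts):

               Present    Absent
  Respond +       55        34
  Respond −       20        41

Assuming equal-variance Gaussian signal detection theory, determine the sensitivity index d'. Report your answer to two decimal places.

d' = 0.74

H = 55/75 = 0.7333
FA = 34/75 = 0.4533
z(H) = 0.6228
z(FA) = -0.1173
d' = z(H) − z(FA) = 0.6228 − (-0.1173) = 0.7401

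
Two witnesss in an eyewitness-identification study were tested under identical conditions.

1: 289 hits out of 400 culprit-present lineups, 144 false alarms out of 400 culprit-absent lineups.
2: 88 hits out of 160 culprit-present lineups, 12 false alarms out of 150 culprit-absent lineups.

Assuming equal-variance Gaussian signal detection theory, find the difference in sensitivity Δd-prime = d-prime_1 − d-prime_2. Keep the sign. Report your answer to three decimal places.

1: z(0.7225) = 0.5903, z(0.3600) = -0.3585, d' = 0.9488
2: z(0.5500) = 0.1257, z(0.0800) = -1.4051, d' = 1.5308
Δd' = d'_1 − d'_2 = 0.9488 − 1.5308 = -0.5820
2 has the higher sensitivity.

Δd-prime = -0.582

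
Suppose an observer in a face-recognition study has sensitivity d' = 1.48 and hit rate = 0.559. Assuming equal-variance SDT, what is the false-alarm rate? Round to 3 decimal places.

z(hit rate) = z(0.559) = 0.1484
z(FA) = z(H) − d' = 0.1484 − 1.48 = -1.3316
false-alarm rate = Φ(-1.3316) = 0.0915

false-alarm rate = 0.092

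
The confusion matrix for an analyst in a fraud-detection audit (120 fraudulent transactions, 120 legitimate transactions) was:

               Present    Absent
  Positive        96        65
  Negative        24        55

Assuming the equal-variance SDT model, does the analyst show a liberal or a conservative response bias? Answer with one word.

liberal

z(H) = 0.842, z(FA) = 0.105
c = −½·(z(H) + z(FA)) = -0.4735
c < 0 → liberal criterion (biased toward responding “yes”).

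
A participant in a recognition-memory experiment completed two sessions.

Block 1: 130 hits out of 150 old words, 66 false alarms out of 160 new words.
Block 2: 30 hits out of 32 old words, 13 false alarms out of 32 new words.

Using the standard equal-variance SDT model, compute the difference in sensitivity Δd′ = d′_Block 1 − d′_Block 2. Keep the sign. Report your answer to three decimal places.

Δd′ = -0.439

Block 1: z(0.8667) = 1.1109, z(0.4125) = -0.2211, d' = 1.3320
Block 2: z(0.9375) = 1.5341, z(0.4062) = -0.2373, d' = 1.7714
Δd' = d'_Block 1 − d'_Block 2 = 1.3320 − 1.7714 = -0.4394
Block 2 has the higher sensitivity.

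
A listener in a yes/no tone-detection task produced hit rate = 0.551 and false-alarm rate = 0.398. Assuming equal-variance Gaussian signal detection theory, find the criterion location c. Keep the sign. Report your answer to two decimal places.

c = 0.07

z(0.551) = 0.1282, z(0.398) = -0.2585
c = −½·[z(H) + z(FA)] = −0.5 × (0.1282 + (-0.2585)) = 0.06515
c > 0: the listener has a conservative response bias.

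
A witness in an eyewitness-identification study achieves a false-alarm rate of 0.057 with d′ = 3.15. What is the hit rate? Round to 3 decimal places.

hit rate = 0.942

z(false-alarm rate) = z(0.057) = -1.5805
z(H) = z(FA) + d' = -1.5805 + 3.15 = 1.5695
hit rate = Φ(1.5695) = 0.9417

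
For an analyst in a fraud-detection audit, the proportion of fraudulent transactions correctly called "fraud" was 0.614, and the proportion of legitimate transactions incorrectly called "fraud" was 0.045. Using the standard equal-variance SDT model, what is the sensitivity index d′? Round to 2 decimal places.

z(H) = z(0.614) = 0.290
z(FA) = z(0.045) = -1.695
d' = z(H) − z(FA) = 0.290 − (-1.695) = 1.985

d′ = 1.99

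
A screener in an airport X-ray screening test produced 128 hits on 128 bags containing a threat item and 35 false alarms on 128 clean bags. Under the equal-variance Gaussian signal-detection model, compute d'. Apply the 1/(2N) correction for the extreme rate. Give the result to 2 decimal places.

The hit rate is 128/128 = 1, so apply the 1/(2N) correction: H → 1 − 1/(2·128) = 0.99609.
z(H) = z(0.99609) = 2.660
z(FA) = z(0.27344) = -0.602
d' = 2.660 − (-0.602) = 3.262

d' = 3.26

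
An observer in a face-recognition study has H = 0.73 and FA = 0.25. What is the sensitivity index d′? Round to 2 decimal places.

d′ = 1.29

Φ⁻¹(H) = Φ⁻¹(0.73) = 0.6128
Φ⁻¹(FA) = Φ⁻¹(0.25) = -0.6745
d' = z(H) − z(FA) = 0.6128 − (-0.6745) = 1.2873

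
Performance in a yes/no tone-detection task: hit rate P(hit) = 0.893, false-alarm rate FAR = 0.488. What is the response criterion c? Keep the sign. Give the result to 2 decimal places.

c = -0.61

Φ⁻¹(H) = Φ⁻¹(0.893) = 1.243
Φ⁻¹(FA) = Φ⁻¹(0.488) = -0.030
c = −½·[z(H) + z(FA)] = −0.5 × (1.243 + (-0.030)) = -0.6065
c < 0: the listener has a liberal response bias.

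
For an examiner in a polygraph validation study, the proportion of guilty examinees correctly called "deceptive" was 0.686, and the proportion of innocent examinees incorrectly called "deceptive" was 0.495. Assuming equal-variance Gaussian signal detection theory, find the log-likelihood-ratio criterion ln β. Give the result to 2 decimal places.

ln β = -0.12

z(H) = z(0.686) = 0.485
z(FA) = z(0.495) = -0.013
ln β = −½·[z(H)² − z(FA)²] = −0.5 × (0.235 − 0.000) = -0.1175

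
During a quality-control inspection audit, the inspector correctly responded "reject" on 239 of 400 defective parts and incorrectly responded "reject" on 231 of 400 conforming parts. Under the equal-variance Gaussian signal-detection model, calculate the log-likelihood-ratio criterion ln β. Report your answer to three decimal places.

ln β = -0.011

H = 239/400 = 0.5975
FA = 231/400 = 0.5775
Φ⁻¹(H) = Φ⁻¹(0.5975) = 0.2469
Φ⁻¹(FA) = Φ⁻¹(0.5775) = 0.1955
ln β = −½·[z(H)² − z(FA)²] = −0.5 × (0.0610 − 0.0382) = -0.0114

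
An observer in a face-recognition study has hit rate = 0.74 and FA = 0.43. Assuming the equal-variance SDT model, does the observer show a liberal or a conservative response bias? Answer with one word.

liberal

z(H) = 0.643, z(FA) = -0.176
c = −½·(z(H) + z(FA)) = -0.2335
c < 0 → liberal criterion (biased toward responding “yes”).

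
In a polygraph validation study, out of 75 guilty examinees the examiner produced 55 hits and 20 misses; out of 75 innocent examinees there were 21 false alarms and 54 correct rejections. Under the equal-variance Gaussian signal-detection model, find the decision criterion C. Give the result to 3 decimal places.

C = -0.020

H = 55/75 = 0.7333
FA = 21/75 = 0.2800
Φ⁻¹(0.7333) = 0.6228, Φ⁻¹(0.2800) = -0.5828
c = −½·[z(H) + z(FA)] = −0.5 × (0.6228 + (-0.5828)) = -0.0200
c < 0: the examiner has a liberal response bias.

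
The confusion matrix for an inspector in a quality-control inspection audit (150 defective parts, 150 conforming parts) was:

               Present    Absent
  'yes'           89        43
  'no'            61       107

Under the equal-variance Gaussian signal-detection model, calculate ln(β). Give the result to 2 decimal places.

ln β = 0.13

H = 89/150 = 0.5933
FA = 43/150 = 0.2867
z(H) = z(0.5933) = 0.236
z(FA) = z(0.2867) = -0.563
ln β = −½·[z(H)² − z(FA)²] = −0.5 × (0.056 − 0.317) = 0.1305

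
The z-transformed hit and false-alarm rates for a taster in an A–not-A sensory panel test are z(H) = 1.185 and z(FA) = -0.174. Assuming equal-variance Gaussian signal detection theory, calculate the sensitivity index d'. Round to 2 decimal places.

d' = 1.36

d' = z(H) − z(FA) = 1.185 − (-0.174) = 1.359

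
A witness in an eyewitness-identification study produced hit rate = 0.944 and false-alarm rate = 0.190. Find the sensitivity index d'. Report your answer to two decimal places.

z(H) = 1.589
z(FA) = -0.878
d' = z(H) − z(FA) = 1.589 − (-0.878) = 2.467

d' = 2.47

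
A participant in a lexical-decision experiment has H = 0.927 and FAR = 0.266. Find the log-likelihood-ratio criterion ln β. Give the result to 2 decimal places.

Φ⁻¹(H) = Φ⁻¹(0.927) = 1.454
Φ⁻¹(FA) = Φ⁻¹(0.266) = -0.625
ln β = −½·[z(H)² − z(FA)²] = −0.5 × (2.114 − 0.391) = -0.8615

ln β = -0.86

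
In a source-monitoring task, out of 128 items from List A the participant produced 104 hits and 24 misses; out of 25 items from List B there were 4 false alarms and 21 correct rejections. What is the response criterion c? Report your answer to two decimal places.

H = 104/128 = 0.8125
FA = 4/25 = 0.1600
z(0.8125) = 0.8871, z(0.1600) = -0.9945
c = −½·[z(H) + z(FA)] = −0.5 × (0.8871 + (-0.9945)) = 0.0537

c = 0.05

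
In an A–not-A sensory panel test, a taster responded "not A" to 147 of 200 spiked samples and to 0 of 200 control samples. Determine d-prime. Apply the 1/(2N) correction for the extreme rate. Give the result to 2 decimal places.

d-prime = 3.44

The false-alarm rate is 0/200 = 0, so apply the 1/(2N) correction: FA → 1/(2·200) = 0.00250.
z(H) = z(0.73500) = 0.628
z(FA) = z(0.00250) = -2.807
d' = 0.628 − (-2.807) = 3.435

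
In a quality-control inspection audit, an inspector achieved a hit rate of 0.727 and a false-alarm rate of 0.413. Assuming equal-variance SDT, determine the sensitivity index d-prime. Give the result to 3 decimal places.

Φ⁻¹(H) = Φ⁻¹(0.727) = 0.6038
Φ⁻¹(FA) = Φ⁻¹(0.413) = -0.2198
d' = z(H) − z(FA) = 0.6038 − (-0.2198) = 0.8236

d-prime = 0.824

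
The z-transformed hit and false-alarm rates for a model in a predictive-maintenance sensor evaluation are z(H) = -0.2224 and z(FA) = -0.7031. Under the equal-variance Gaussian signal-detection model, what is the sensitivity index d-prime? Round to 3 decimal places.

d-prime = 0.481

d' = z(H) − z(FA) = -0.2224 − (-0.7031) = 0.4807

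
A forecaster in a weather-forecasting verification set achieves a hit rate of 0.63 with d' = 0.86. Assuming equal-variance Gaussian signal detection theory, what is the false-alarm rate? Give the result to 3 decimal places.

false-alarm rate = 0.299

z(hit rate) = z(0.63) = 0.3319
z(FA) = z(H) − d' = 0.3319 − 0.86 = -0.5281
false-alarm rate = Φ(-0.5281) = 0.2987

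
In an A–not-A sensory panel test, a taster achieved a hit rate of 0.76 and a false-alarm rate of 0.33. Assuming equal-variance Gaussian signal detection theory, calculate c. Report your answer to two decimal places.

z(0.76) = 0.7063, z(0.33) = -0.4399
c = −½·[z(H) + z(FA)] = −0.5 × (0.7063 + (-0.4399)) = -0.1332

c = -0.13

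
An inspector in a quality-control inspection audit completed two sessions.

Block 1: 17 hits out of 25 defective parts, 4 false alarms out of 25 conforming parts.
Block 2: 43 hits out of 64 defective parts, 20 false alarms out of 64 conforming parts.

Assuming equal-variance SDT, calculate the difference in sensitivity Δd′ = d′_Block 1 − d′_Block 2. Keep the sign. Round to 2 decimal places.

Block 1: z(0.6800) = 0.468, z(0.1600) = -0.994, d' = 1.462
Block 2: z(0.6719) = 0.445, z(0.3125) = -0.489, d' = 0.934
Δd' = d'_Block 1 − d'_Block 2 = 1.462 − 0.934 = 0.528
Block 1 has the higher sensitivity.

Δd′ = 0.53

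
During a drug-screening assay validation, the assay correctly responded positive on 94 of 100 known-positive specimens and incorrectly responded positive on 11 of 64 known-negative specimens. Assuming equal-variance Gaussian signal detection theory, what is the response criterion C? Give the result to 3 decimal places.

H = 94/100 = 0.9400
FA = 11/64 = 0.1719
Φ⁻¹(H) = 1.5548
Φ⁻¹(FA) = -0.9467
c = −½·[z(H) + z(FA)] = −0.5 × (1.5548 + (-0.9467)) = -0.30405

C = -0.304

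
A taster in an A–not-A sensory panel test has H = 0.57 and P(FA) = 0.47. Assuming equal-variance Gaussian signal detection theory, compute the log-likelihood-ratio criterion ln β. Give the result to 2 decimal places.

ln β = -0.01

z(H) = 0.176
z(FA) = -0.075
ln β = −½·[z(H)² − z(FA)²] = −0.5 × (0.031 − 0.006) = -0.0125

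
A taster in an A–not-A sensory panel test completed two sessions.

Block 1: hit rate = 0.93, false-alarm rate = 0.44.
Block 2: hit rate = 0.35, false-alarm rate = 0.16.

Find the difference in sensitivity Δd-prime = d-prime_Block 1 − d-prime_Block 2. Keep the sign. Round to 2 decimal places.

Δd-prime = 1.02

Block 1: z(0.93) = 1.476, z(0.44) = -0.151, d' = 1.627
Block 2: z(0.35) = -0.385, z(0.16) = -0.994, d' = 0.609
Δd' = d'_Block 1 − d'_Block 2 = 1.627 − 0.609 = 1.018
Block 1 has the higher sensitivity.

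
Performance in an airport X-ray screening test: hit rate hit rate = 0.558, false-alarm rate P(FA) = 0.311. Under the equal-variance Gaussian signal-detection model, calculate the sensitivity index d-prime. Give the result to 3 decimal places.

d-prime = 0.639

Φ⁻¹(H) = Φ⁻¹(0.558) = 0.1459
Φ⁻¹(FA) = Φ⁻¹(0.311) = -0.4930
d' = z(H) − z(FA) = 0.1459 − (-0.4930) = 0.6389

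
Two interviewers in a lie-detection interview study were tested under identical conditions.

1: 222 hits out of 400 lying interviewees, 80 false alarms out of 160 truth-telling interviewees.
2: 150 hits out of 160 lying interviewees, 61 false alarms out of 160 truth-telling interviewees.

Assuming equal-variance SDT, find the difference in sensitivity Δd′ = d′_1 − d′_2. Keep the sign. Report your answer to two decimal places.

1: z(0.5550) = 0.138, z(0.5000) = 0.000, d' = 0.138
2: z(0.9375) = 1.534, z(0.3812) = -0.302, d' = 1.836
Δd' = d'_1 − d'_2 = 0.138 − 1.836 = -1.698
2 has the higher sensitivity.

Δd′ = -1.70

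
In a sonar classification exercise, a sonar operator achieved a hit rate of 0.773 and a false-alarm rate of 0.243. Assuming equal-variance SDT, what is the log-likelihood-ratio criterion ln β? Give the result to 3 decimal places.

z(H) = z(0.773) = 0.7488
z(FA) = z(0.243) = -0.6967
ln β = −½·[z(H)² − z(FA)²] = −0.5 × (0.5607 − 0.4854) = -0.03765

ln β = -0.038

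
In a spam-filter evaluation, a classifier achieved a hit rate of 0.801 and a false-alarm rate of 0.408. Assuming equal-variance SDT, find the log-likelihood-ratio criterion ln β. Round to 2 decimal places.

ln β = -0.33

z(0.801) = 0.845, z(0.408) = -0.233
ln β = −½·[z(H)² − z(FA)²] = −0.5 × (0.714 − 0.054) = -0.330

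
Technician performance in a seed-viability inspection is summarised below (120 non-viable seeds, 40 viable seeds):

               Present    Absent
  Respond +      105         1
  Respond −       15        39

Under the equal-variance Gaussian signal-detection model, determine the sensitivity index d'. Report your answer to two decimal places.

d' = 3.11

H = 105/120 = 0.8750
FA = 1/40 = 0.0250
Φ⁻¹(H) = Φ⁻¹(0.8750) = 1.150
Φ⁻¹(FA) = Φ⁻¹(0.0250) = -1.960
d' = z(H) − z(FA) = 1.150 − (-1.960) = 3.110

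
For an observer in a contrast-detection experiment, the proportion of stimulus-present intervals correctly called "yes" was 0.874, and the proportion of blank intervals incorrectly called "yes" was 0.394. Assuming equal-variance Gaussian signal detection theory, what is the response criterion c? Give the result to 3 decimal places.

Φ⁻¹(H) = 1.1455
Φ⁻¹(FA) = -0.2689
c = −½·[z(H) + z(FA)] = −0.5 × (1.1455 + (-0.2689)) = -0.4383

c = -0.438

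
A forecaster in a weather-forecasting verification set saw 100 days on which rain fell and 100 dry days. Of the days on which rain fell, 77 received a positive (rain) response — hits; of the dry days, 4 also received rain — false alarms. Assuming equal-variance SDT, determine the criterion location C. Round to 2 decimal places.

C = 0.51

H = 77/100 = 0.7700
FA = 4/100 = 0.0400
Φ⁻¹(H) = Φ⁻¹(0.7700) = 0.7388
Φ⁻¹(FA) = Φ⁻¹(0.0400) = -1.7507
c = −½·[z(H) + z(FA)] = −0.5 × (0.7388 + (-1.7507)) = 0.50595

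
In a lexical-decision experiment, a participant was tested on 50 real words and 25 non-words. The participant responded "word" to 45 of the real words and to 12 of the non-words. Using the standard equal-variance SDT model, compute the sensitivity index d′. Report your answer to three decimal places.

d′ = 1.332

H = 45/50 = 0.9000
FA = 12/25 = 0.4800
z(H) = z(0.9000) = 1.2816
z(FA) = z(0.4800) = -0.0502
d' = z(H) − z(FA) = 1.2816 − (-0.0502) = 1.3318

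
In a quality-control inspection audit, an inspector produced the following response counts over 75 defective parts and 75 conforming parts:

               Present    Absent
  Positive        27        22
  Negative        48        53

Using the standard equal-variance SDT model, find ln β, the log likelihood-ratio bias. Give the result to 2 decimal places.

ln β = 0.08

H = 27/75 = 0.3600
FA = 22/75 = 0.2933
z(H) = -0.358
z(FA) = -0.544
ln β = −½·[z(H)² − z(FA)²] = −0.5 × (0.128 − 0.296) = 0.084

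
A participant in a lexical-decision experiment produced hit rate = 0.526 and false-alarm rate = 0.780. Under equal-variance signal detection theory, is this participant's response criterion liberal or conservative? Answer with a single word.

liberal

z(H) = 0.065, z(FA) = 0.772
c = −½·(z(H) + z(FA)) = -0.4185
c < 0 → liberal criterion (biased toward responding “yes”).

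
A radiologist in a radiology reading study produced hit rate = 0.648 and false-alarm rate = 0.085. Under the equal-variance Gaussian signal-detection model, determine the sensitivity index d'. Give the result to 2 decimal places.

d' = 1.75

Φ⁻¹(0.648) = 0.380, Φ⁻¹(0.085) = -1.372
d' = z(H) − z(FA) = 0.380 − (-1.372) = 1.752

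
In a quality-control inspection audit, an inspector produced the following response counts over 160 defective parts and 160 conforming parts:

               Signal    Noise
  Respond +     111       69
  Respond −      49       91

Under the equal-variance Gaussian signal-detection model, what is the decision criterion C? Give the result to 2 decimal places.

H = 111/160 = 0.6937
FA = 69/160 = 0.4313
z(H) = z(0.6937) = 0.5064
z(FA) = z(0.4313) = -0.1731
c = −½·[z(H) + z(FA)] = −0.5 × (0.5064 + (-0.1731)) = -0.16665
c < 0: the inspector has a liberal response bias.

C = -0.17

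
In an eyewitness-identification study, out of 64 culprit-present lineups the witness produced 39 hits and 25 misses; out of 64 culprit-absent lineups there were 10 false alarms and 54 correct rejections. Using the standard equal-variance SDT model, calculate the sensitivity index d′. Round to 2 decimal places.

d′ = 1.29

H = 39/64 = 0.6094
FA = 10/64 = 0.1562
z(H) = 0.2778
z(FA) = -1.0102
d' = z(H) − z(FA) = 0.2778 − (-1.0102) = 1.2880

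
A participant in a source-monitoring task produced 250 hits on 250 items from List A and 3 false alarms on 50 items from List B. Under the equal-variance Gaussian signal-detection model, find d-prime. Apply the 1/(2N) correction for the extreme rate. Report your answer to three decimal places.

d-prime = 4.433

The hit rate is 250/250 = 1, so apply the 1/(2N) correction: H → 1 − 1/(2·250) = 0.99800.
z(H) = z(0.99800) = 2.8782
z(FA) = z(0.06000) = -1.5548
d' = 2.8782 − (-1.5548) = 4.4330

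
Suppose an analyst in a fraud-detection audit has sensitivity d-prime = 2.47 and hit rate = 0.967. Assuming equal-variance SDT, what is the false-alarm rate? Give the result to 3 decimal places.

z(hit rate) = z(0.967) = 1.8384
z(FA) = z(H) − d' = 1.8384 − 2.47 = -0.6316
false-alarm rate = Φ(-0.6316) = 0.2638

false-alarm rate = 0.264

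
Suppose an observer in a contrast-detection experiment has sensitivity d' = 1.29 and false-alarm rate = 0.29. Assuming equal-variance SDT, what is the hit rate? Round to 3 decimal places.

z(false-alarm rate) = z(0.29) = -0.5534
z(H) = z(FA) + d' = -0.5534 + 1.29 = 0.7366
hit rate = Φ(0.7366) = 0.7693

hit rate = 0.769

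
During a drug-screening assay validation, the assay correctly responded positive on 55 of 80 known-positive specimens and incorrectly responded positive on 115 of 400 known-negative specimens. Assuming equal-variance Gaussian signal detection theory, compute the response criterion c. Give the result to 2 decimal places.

H = 55/80 = 0.6875
FA = 115/400 = 0.2875
z(0.6875) = 0.4888, z(0.2875) = -0.5607
c = −½·[z(H) + z(FA)] = −0.5 × (0.4888 + (-0.5607)) = 0.03595

c = 0.04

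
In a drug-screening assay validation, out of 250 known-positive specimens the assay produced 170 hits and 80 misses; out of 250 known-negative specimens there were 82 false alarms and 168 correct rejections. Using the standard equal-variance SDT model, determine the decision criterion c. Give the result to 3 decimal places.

c = -0.011

H = 170/250 = 0.6800
FA = 82/250 = 0.3280
z(H) = 0.4677
z(FA) = -0.4454
c = −½·[z(H) + z(FA)] = −0.5 × (0.4677 + (-0.4454)) = -0.01115
c < 0: the assay has a liberal response bias.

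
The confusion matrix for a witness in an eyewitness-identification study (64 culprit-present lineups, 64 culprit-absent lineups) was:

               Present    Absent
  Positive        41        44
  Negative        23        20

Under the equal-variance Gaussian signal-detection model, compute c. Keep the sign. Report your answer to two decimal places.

H = 41/64 = 0.6406
FA = 44/64 = 0.6875
z(H) = z(0.6406) = 0.3601
z(FA) = z(0.6875) = 0.4888
c = −½·[z(H) + z(FA)] = −0.5 × (0.3601 + 0.4888) = -0.42445

c = -0.42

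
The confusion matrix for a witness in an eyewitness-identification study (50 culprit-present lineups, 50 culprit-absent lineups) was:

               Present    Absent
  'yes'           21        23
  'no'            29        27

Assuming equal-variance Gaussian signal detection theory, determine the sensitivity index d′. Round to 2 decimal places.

d′ = -0.10

H = 21/50 = 0.4200
FA = 23/50 = 0.4600
z(H) = z(0.4200) = -0.202
z(FA) = z(0.4600) = -0.100
d' = z(H) − z(FA) = -0.202 − (-0.100) = -0.102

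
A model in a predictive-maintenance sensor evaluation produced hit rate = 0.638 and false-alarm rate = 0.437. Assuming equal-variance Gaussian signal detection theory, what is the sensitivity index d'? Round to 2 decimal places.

d' = 0.51

z(H) = z(0.638) = 0.3531
z(FA) = z(0.437) = -0.1586
d' = z(H) − z(FA) = 0.3531 − (-0.1586) = 0.5117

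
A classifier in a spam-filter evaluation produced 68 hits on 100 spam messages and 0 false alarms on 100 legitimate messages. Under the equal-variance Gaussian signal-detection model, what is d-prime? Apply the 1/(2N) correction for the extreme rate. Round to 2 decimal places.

The false-alarm rate is 0/100 = 0, so apply the 1/(2N) correction: FA → 1/(2·100) = 0.00500.
z(H) = z(0.68000) = 0.468
z(FA) = z(0.00500) = -2.576
d' = 0.468 − (-2.576) = 3.044

d-prime = 3.04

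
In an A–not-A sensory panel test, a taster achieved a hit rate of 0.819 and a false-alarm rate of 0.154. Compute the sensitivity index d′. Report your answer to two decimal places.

d′ = 1.93

z(H) = z(0.819) = 0.912
z(FA) = z(0.154) = -1.019
d' = z(H) − z(FA) = 0.912 − (-1.019) = 1.931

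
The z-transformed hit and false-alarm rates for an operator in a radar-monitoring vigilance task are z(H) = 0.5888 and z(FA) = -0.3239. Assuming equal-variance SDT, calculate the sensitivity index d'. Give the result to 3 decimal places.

d' = z(H) − z(FA) = 0.5888 − (-0.3239) = 0.9127

d' = 0.913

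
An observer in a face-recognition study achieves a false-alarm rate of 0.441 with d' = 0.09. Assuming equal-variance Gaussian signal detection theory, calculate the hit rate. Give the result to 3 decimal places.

hit rate = 0.477

z(false-alarm rate) = z(0.441) = -0.1484
z(H) = z(FA) + d' = -0.1484 + 0.09 = -0.0584
hit rate = Φ(-0.0584) = 0.4767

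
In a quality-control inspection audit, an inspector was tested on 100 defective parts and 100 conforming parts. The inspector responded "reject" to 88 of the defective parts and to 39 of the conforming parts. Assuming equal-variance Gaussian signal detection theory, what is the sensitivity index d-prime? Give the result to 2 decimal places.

H = 88/100 = 0.8800
FA = 39/100 = 0.3900
z(0.8800) = 1.1750, z(0.3900) = -0.2793
d' = z(H) − z(FA) = 1.1750 − (-0.2793) = 1.4543

d-prime = 1.45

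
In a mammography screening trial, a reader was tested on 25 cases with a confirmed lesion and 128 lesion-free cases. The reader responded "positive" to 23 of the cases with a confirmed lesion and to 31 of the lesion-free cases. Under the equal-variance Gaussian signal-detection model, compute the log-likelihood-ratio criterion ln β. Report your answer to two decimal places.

H = 23/25 = 0.9200
FA = 31/128 = 0.2422
z(H) = z(0.9200) = 1.405
z(FA) = z(0.2422) = -0.699
ln β = −½·[z(H)² − z(FA)²] = −0.5 × (1.974 − 0.489) = -0.7425

ln β = -0.74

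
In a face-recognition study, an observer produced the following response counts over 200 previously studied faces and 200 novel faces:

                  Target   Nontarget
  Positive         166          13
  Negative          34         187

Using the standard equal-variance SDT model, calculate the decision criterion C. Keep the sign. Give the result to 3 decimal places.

H = 166/200 = 0.8300
FA = 13/200 = 0.0650
z(H) = 0.9542
z(FA) = -1.5141
c = −½·[z(H) + z(FA)] = −0.5 × (0.9542 + (-1.5141)) = 0.27995

C = 0.280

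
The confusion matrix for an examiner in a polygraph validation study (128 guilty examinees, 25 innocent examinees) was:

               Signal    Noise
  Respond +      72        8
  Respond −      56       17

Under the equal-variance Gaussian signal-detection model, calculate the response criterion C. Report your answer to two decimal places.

C = 0.16

H = 72/128 = 0.5625
FA = 8/25 = 0.3200
z(H) = z(0.5625) = 0.157
z(FA) = z(0.3200) = -0.468
c = −½·[z(H) + z(FA)] = −0.5 × (0.157 + (-0.468)) = 0.1555
c > 0: the examiner has a conservative response bias.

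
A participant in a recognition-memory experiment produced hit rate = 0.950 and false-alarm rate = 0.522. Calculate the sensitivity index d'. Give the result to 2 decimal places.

z(H) = z(0.950) = 1.645
z(FA) = z(0.522) = 0.055
d' = z(H) − z(FA) = 1.645 − 0.055 = 1.590

d' = 1.59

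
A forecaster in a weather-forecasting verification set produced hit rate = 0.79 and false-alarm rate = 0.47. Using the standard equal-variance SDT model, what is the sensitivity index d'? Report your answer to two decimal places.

d' = 0.88

Φ⁻¹(H) = 0.806
Φ⁻¹(FA) = -0.075
d' = z(H) − z(FA) = 0.806 − (-0.075) = 0.881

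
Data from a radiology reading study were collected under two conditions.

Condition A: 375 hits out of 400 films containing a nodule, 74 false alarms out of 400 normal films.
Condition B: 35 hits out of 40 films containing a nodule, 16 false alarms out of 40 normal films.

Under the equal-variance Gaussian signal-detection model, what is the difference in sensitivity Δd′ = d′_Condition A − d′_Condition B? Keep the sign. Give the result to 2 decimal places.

Condition A: z(0.9375) = 1.534, z(0.1850) = -0.896, d' = 2.430
Condition B: z(0.8750) = 1.150, z(0.4000) = -0.253, d' = 1.403
Δd' = d'_Condition A − d'_Condition B = 2.430 − 1.403 = 1.027
Condition A has the higher sensitivity.

Δd′ = 1.03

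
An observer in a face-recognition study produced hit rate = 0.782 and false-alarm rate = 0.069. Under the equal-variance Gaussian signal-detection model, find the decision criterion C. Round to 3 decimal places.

C = 0.352

Φ⁻¹(H) = Φ⁻¹(0.782) = 0.7790
Φ⁻¹(FA) = Φ⁻¹(0.069) = -1.4833
c = −½·[z(H) + z(FA)] = −0.5 × (0.7790 + (-1.4833)) = 0.35215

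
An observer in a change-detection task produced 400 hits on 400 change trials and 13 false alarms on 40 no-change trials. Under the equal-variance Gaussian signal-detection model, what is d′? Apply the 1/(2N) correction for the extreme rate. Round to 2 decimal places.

The hit rate is 400/400 = 1, so apply the 1/(2N) correction: H → 1 − 1/(2·400) = 0.99875.
z(H) = z(0.99875) = 3.023
z(FA) = z(0.32500) = -0.454
d' = 3.023 − (-0.454) = 3.477

d′ = 3.48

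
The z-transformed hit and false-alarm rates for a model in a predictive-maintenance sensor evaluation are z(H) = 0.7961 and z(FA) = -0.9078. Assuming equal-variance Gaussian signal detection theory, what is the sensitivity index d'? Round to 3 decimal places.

d' = z(H) − z(FA) = 0.7961 − (-0.9078) = 1.7039

d' = 1.704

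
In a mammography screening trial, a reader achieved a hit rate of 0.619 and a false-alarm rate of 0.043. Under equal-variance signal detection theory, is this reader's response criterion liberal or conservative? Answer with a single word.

conservative

z(H) = 0.303, z(FA) = -1.717
c = −½·(z(H) + z(FA)) = 0.707
c > 0 → conservative criterion (biased toward responding “no”).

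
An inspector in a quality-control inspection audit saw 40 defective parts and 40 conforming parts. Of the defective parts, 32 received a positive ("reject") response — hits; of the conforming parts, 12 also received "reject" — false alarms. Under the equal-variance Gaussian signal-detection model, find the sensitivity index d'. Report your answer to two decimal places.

H = 32/40 = 0.8000
FA = 12/40 = 0.3000
Φ⁻¹(0.8000) = 0.842, Φ⁻¹(0.3000) = -0.524
d' = z(H) − z(FA) = 0.842 − (-0.524) = 1.366

d' = 1.37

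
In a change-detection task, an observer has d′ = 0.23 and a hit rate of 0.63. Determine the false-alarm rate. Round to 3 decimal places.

z(hit rate) = z(0.63) = 0.3319
z(FA) = z(H) − d' = 0.3319 − 0.23 = 0.1019
false-alarm rate = Φ(0.1019) = 0.5406

false-alarm rate = 0.541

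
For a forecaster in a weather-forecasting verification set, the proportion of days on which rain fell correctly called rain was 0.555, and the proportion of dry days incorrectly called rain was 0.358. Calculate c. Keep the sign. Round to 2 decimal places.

c = 0.11

z(H) = 0.1383
z(FA) = -0.3638
c = −½·[z(H) + z(FA)] = −0.5 × (0.1383 + (-0.3638)) = 0.11275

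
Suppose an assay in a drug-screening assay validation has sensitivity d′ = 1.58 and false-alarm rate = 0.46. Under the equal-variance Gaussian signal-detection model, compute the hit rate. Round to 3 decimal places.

z(false-alarm rate) = z(0.46) = -0.1004
z(H) = z(FA) + d' = -0.1004 + 1.58 = 1.4796
hit rate = Φ(1.4796) = 0.9305

hit rate = 0.931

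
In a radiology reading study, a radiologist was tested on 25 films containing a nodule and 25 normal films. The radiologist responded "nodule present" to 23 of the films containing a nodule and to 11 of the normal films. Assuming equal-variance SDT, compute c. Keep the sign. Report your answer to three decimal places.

H = 23/25 = 0.9200
FA = 11/25 = 0.4400
z(0.9200) = 1.4051, z(0.4400) = -0.1510
c = −½·[z(H) + z(FA)] = −0.5 × (1.4051 + (-0.1510)) = -0.62705

c = -0.627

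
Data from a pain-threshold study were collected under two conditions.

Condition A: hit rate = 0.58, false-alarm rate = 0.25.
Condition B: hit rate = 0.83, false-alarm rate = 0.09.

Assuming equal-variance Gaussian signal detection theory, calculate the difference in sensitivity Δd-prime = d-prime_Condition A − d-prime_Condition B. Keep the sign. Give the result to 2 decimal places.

Condition A: z(0.58) = 0.202, z(0.25) = -0.674, d' = 0.876
Condition B: z(0.83) = 0.954, z(0.09) = -1.341, d' = 2.295
Δd' = d'_Condition A − d'_Condition B = 0.876 − 2.295 = -1.419
Condition B has the higher sensitivity.

Δd-prime = -1.42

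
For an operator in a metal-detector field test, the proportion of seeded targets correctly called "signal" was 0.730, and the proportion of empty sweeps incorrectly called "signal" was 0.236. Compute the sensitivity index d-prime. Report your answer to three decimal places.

Φ⁻¹(H) = 0.6128
Φ⁻¹(FA) = -0.7192
d' = z(H) − z(FA) = 0.6128 − (-0.7192) = 1.3320

d-prime = 1.332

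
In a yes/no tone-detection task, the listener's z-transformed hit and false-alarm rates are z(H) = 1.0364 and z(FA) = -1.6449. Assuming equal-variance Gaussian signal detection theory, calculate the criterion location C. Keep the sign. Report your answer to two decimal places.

C = 0.30

c = −½·[z(H) + z(FA)] = −½·(1.0364 + (-1.6449)) = 0.30425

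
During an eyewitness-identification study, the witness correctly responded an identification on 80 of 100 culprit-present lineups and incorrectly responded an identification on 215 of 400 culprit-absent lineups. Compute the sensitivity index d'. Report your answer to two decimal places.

H = 80/100 = 0.8000
FA = 215/400 = 0.5375
z(H) = z(0.8000) = 0.842
z(FA) = z(0.5375) = 0.094
d' = z(H) − z(FA) = 0.842 − 0.094 = 0.748

d' = 0.75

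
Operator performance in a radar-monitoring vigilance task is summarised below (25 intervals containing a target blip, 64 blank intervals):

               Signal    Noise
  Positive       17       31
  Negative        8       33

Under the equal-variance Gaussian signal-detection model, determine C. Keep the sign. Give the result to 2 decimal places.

H = 17/25 = 0.6800
FA = 31/64 = 0.4844
z(H) = 0.4677
z(FA) = -0.0391
c = −½·[z(H) + z(FA)] = −0.5 × (0.4677 + (-0.0391)) = -0.2143
c < 0: the operator has a liberal response bias.

C = -0.21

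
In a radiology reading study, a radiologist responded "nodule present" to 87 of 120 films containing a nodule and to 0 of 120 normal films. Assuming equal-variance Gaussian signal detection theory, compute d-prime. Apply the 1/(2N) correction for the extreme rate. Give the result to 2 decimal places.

d-prime = 3.24

The false-alarm rate is 0/120 = 0, so apply the 1/(2N) correction: FA → 1/(2·120) = 0.00417.
z(H) = z(0.72500) = 0.598
z(FA) = z(0.00417) = -2.638
d' = 0.598 − (-2.638) = 3.236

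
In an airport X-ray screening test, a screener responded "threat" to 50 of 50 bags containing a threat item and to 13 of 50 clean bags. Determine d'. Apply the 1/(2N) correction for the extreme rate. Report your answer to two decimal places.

The hit rate is 50/50 = 1, so apply the 1/(2N) correction: H → 1 − 1/(2·50) = 0.99000.
z(H) = z(0.99000) = 2.326
z(FA) = z(0.26000) = -0.643
d' = 2.326 − (-0.643) = 2.969

d' = 2.97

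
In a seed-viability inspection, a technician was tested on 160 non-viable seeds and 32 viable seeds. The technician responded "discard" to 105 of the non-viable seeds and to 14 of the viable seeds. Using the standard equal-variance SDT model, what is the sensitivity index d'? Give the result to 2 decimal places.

d' = 0.56

H = 105/160 = 0.6562
FA = 14/32 = 0.4375
z(H) = z(0.6562) = 0.4021
z(FA) = z(0.4375) = -0.1573
d' = z(H) − z(FA) = 0.4021 − (-0.1573) = 0.5594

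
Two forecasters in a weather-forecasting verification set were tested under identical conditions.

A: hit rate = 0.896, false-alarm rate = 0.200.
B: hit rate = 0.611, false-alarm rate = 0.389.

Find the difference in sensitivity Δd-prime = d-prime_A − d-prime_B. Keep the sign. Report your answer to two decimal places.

A: z(0.896) = 1.259, z(0.200) = -0.842, d' = 2.101
B: z(0.611) = 0.282, z(0.389) = -0.282, d' = 0.564
Δd' = d'_A − d'_B = 2.101 − 0.564 = 1.537
A has the higher sensitivity.

Δd-prime = 1.54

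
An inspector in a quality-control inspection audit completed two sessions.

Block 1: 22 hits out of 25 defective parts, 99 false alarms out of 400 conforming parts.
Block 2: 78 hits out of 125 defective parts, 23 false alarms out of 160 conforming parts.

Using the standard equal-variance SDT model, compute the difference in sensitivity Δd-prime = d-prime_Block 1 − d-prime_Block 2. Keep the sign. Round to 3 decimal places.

Block 1: z(0.8800) = 1.1750, z(0.2475) = -0.6824, d' = 1.8574
Block 2: z(0.6240) = 0.3160, z(0.1437) = -1.0638, d' = 1.3798
Δd' = d'_Block 1 − d'_Block 2 = 1.8574 − 1.3798 = 0.4776
Block 1 has the higher sensitivity.

Δd-prime = 0.478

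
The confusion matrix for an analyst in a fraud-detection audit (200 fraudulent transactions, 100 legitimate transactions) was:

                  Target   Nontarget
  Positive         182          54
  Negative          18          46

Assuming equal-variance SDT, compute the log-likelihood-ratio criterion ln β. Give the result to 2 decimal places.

ln β = -0.89

H = 182/200 = 0.9100
FA = 54/100 = 0.5400
Φ⁻¹(H) = Φ⁻¹(0.9100) = 1.341
Φ⁻¹(FA) = Φ⁻¹(0.5400) = 0.100
ln β = −½·[z(H)² − z(FA)²] = −0.5 × (1.798 − 0.010) = -0.894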